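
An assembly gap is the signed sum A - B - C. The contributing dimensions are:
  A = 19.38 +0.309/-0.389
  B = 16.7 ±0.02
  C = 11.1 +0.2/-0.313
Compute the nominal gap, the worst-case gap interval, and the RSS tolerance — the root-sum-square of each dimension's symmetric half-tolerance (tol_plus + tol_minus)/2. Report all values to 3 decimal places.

Stack each dimension's contribution:
  +A: nom +19.380 → Σnom=19.380; wc +0.309/-0.389 → slack +0.309/-0.389; half-tol=0.349, Σhalf²=0.121801
  -B: nom -16.700 → Σnom=2.680; wc +0.020/-0.020 → slack +0.329/-0.409; half-tol=0.020, Σhalf²=0.122201
  -C: nom -11.100 → Σnom=-8.420; wc +0.313/-0.200 → slack +0.642/-0.609; half-tol=0.257, Σhalf²=0.187993
Nominal = -8.420. Worst-case = [-8.420 - 0.609, -8.420 + 0.642] = [-9.029, -7.778]. RSS = √0.187993 = 0.434.

nominal=-8.420 wc=[-9.029,-7.778] rss=0.434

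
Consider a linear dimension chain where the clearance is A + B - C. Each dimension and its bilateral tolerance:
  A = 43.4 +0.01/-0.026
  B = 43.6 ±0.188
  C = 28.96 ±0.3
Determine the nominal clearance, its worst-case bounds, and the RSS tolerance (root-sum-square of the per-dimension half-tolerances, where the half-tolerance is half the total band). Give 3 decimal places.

nominal=58.040 wc=[57.526,58.538] rss=0.354

Stack each dimension's contribution:
  +A: nom +43.400 → Σnom=43.400; wc +0.010/-0.026 → slack +0.010/-0.026; half-tol=0.018, Σhalf²=0.000324
  +B: nom +43.600 → Σnom=87.000; wc +0.188/-0.188 → slack +0.198/-0.214; half-tol=0.188, Σhalf²=0.035668
  -C: nom -28.960 → Σnom=58.040; wc +0.300/-0.300 → slack +0.498/-0.514; half-tol=0.300, Σhalf²=0.125668
Nominal = 58.040. Worst-case = [58.040 - 0.514, 58.040 + 0.498] = [57.526, 58.538]. RSS = √0.125668 = 0.354.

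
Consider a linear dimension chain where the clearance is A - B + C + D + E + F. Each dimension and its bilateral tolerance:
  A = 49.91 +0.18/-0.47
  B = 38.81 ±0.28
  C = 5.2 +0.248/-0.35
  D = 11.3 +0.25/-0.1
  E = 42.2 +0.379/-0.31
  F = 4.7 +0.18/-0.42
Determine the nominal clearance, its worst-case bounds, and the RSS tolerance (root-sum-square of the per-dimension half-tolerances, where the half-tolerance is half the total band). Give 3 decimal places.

Stack each dimension's contribution:
  +A: nom +49.910 → Σnom=49.910; wc +0.180/-0.470 → slack +0.180/-0.470; half-tol=0.325, Σhalf²=0.105625
  -B: nom -38.810 → Σnom=11.100; wc +0.280/-0.280 → slack +0.460/-0.750; half-tol=0.280, Σhalf²=0.184025
  +C: nom +5.200 → Σnom=16.300; wc +0.248/-0.350 → slack +0.708/-1.100; half-tol=0.299, Σhalf²=0.273426
  +D: nom +11.300 → Σnom=27.600; wc +0.250/-0.100 → slack +0.958/-1.200; half-tol=0.175, Σhalf²=0.304051
  +E: nom +42.200 → Σnom=69.800; wc +0.379/-0.310 → slack +1.337/-1.510; half-tol=0.345, Σhalf²=0.422731
  +F: nom +4.700 → Σnom=74.500; wc +0.180/-0.420 → slack +1.517/-1.930; half-tol=0.300, Σhalf²=0.512731
Nominal = 74.500. Worst-case = [74.500 - 1.930, 74.500 + 1.517] = [72.570, 76.017]. RSS = √0.512731 = 0.716.

nominal=74.500 wc=[72.570,76.017] rss=0.716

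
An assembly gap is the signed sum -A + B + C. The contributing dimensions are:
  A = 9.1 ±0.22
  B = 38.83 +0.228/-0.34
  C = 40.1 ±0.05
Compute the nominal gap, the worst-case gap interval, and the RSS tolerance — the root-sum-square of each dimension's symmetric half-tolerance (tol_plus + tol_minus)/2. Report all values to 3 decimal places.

nominal=69.830 wc=[69.220,70.328] rss=0.363

Stack each dimension's contribution:
  -A: nom -9.100 → Σnom=-9.100; wc +0.220/-0.220 → slack +0.220/-0.220; half-tol=0.220, Σhalf²=0.048400
  +B: nom +38.830 → Σnom=29.730; wc +0.228/-0.340 → slack +0.448/-0.560; half-tol=0.284, Σhalf²=0.129056
  +C: nom +40.100 → Σnom=69.830; wc +0.050/-0.050 → slack +0.498/-0.610; half-tol=0.050, Σhalf²=0.131556
Nominal = 69.830. Worst-case = [69.830 - 0.610, 69.830 + 0.498] = [69.220, 70.328]. RSS = √0.131556 = 0.363.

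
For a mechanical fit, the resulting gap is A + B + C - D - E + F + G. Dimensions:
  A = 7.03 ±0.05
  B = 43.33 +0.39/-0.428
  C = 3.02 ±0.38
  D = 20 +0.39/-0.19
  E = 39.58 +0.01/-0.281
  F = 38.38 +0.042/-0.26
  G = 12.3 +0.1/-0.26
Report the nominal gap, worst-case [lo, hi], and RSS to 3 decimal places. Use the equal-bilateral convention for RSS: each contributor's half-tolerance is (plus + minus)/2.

Stack each dimension's contribution:
  +A: nom +7.030 → Σnom=7.030; wc +0.050/-0.050 → slack +0.050/-0.050; half-tol=0.050, Σhalf²=0.002500
  +B: nom +43.330 → Σnom=50.360; wc +0.390/-0.428 → slack +0.440/-0.478; half-tol=0.409, Σhalf²=0.169781
  +C: nom +3.020 → Σnom=53.380; wc +0.380/-0.380 → slack +0.820/-0.858; half-tol=0.380, Σhalf²=0.314181
  -D: nom -20.000 → Σnom=33.380; wc +0.190/-0.390 → slack +1.010/-1.248; half-tol=0.290, Σhalf²=0.398281
  -E: nom -39.580 → Σnom=-6.200; wc +0.281/-0.010 → slack +1.291/-1.258; half-tol=0.146, Σhalf²=0.419451
  +F: nom +38.380 → Σnom=32.180; wc +0.042/-0.260 → slack +1.333/-1.518; half-tol=0.151, Σhalf²=0.442252
  +G: nom +12.300 → Σnom=44.480; wc +0.100/-0.260 → slack +1.433/-1.778; half-tol=0.180, Σhalf²=0.474652
Nominal = 44.480. Worst-case = [44.480 - 1.778, 44.480 + 1.433] = [42.702, 45.913]. RSS = √0.474652 = 0.689.

nominal=44.480 wc=[42.702,45.913] rss=0.689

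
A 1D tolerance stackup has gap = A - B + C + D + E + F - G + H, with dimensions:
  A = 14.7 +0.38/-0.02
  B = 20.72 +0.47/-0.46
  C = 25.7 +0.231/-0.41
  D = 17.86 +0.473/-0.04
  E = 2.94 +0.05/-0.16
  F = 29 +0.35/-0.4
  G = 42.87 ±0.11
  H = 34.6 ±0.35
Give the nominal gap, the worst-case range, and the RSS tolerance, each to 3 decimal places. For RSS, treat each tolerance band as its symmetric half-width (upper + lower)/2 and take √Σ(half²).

nominal=61.210 wc=[59.250,63.614] rss=0.843

Stack each dimension's contribution:
  +A: nom +14.700 → Σnom=14.700; wc +0.380/-0.020 → slack +0.380/-0.020; half-tol=0.200, Σhalf²=0.040000
  -B: nom -20.720 → Σnom=-6.020; wc +0.460/-0.470 → slack +0.840/-0.490; half-tol=0.465, Σhalf²=0.256225
  +C: nom +25.700 → Σnom=19.680; wc +0.231/-0.410 → slack +1.071/-0.900; half-tol=0.321, Σhalf²=0.358945
  +D: nom +17.860 → Σnom=37.540; wc +0.473/-0.040 → slack +1.544/-0.940; half-tol=0.257, Σhalf²=0.424737
  +E: nom +2.940 → Σnom=40.480; wc +0.050/-0.160 → slack +1.594/-1.100; half-tol=0.105, Σhalf²=0.435762
  +F: nom +29.000 → Σnom=69.480; wc +0.350/-0.400 → slack +1.944/-1.500; half-tol=0.375, Σhalf²=0.576388
  -G: nom -42.870 → Σnom=26.610; wc +0.110/-0.110 → slack +2.054/-1.610; half-tol=0.110, Σhalf²=0.588488
  +H: nom +34.600 → Σnom=61.210; wc +0.350/-0.350 → slack +2.404/-1.960; half-tol=0.350, Σhalf²=0.710987
Nominal = 61.210. Worst-case = [61.210 - 1.960, 61.210 + 2.404] = [59.250, 63.614]. RSS = √0.710987 = 0.843.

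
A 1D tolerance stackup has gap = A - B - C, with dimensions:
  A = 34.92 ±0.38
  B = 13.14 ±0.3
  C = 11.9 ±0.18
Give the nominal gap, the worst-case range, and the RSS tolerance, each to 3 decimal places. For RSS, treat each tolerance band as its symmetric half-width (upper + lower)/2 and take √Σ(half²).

nominal=9.880 wc=[9.020,10.740] rss=0.517

Stack each dimension's contribution:
  +A: nom +34.920 → Σnom=34.920; wc +0.380/-0.380 → slack +0.380/-0.380; half-tol=0.380, Σhalf²=0.144400
  -B: nom -13.140 → Σnom=21.780; wc +0.300/-0.300 → slack +0.680/-0.680; half-tol=0.300, Σhalf²=0.234400
  -C: nom -11.900 → Σnom=9.880; wc +0.180/-0.180 → slack +0.860/-0.860; half-tol=0.180, Σhalf²=0.266800
Nominal = 9.880. Worst-case = [9.880 - 0.860, 9.880 + 0.860] = [9.020, 10.740]. RSS = √0.266800 = 0.517.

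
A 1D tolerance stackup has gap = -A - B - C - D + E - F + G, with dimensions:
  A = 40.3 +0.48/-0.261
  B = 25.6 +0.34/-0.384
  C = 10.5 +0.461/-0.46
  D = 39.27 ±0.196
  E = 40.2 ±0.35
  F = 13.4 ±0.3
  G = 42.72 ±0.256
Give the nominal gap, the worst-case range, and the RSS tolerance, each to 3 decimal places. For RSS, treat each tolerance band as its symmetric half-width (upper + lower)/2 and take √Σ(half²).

Stack each dimension's contribution:
  -A: nom -40.300 → Σnom=-40.300; wc +0.261/-0.480 → slack +0.261/-0.480; half-tol=0.370, Σhalf²=0.137270
  -B: nom -25.600 → Σnom=-65.900; wc +0.384/-0.340 → slack +0.645/-0.820; half-tol=0.362, Σhalf²=0.268314
  -C: nom -10.500 → Σnom=-76.400; wc +0.460/-0.461 → slack +1.105/-1.281; half-tol=0.461, Σhalf²=0.480374
  -D: nom -39.270 → Σnom=-115.670; wc +0.196/-0.196 → slack +1.301/-1.477; half-tol=0.196, Σhalf²=0.518790
  +E: nom +40.200 → Σnom=-75.470; wc +0.350/-0.350 → slack +1.651/-1.827; half-tol=0.350, Σhalf²=0.641290
  -F: nom -13.400 → Σnom=-88.870; wc +0.300/-0.300 → slack +1.951/-2.127; half-tol=0.300, Σhalf²=0.731290
  +G: nom +42.720 → Σnom=-46.150; wc +0.256/-0.256 → slack +2.207/-2.383; half-tol=0.256, Σhalf²=0.796826
Nominal = -46.150. Worst-case = [-46.150 - 2.383, -46.150 + 2.207] = [-48.533, -43.943]. RSS = √0.796826 = 0.893.

nominal=-46.150 wc=[-48.533,-43.943] rss=0.893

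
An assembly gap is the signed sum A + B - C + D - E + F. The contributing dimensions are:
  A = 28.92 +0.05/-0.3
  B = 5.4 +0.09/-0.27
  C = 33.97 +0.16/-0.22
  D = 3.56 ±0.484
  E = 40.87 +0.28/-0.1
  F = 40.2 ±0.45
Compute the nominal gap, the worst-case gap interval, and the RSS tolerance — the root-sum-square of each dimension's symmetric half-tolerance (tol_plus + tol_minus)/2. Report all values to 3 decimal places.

Stack each dimension's contribution:
  +A: nom +28.920 → Σnom=28.920; wc +0.050/-0.300 → slack +0.050/-0.300; half-tol=0.175, Σhalf²=0.030625
  +B: nom +5.400 → Σnom=34.320; wc +0.090/-0.270 → slack +0.140/-0.570; half-tol=0.180, Σhalf²=0.063025
  -C: nom -33.970 → Σnom=0.350; wc +0.220/-0.160 → slack +0.360/-0.730; half-tol=0.190, Σhalf²=0.099125
  +D: nom +3.560 → Σnom=3.910; wc +0.484/-0.484 → slack +0.844/-1.214; half-tol=0.484, Σhalf²=0.333381
  -E: nom -40.870 → Σnom=-36.960; wc +0.100/-0.280 → slack +0.944/-1.494; half-tol=0.190, Σhalf²=0.369481
  +F: nom +40.200 → Σnom=3.240; wc +0.450/-0.450 → slack +1.394/-1.944; half-tol=0.450, Σhalf²=0.571981
Nominal = 3.240. Worst-case = [3.240 - 1.944, 3.240 + 1.394] = [1.296, 4.634]. RSS = √0.571981 = 0.756.

nominal=3.240 wc=[1.296,4.634] rss=0.756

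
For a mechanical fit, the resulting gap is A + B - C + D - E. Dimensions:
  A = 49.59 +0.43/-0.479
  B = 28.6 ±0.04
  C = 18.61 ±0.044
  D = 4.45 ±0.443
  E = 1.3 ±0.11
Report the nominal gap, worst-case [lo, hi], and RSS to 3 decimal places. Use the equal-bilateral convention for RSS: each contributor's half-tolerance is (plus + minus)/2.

nominal=62.730 wc=[61.614,63.797] rss=0.647

Stack each dimension's contribution:
  +A: nom +49.590 → Σnom=49.590; wc +0.430/-0.479 → slack +0.430/-0.479; half-tol=0.455, Σhalf²=0.206570
  +B: nom +28.600 → Σnom=78.190; wc +0.040/-0.040 → slack +0.470/-0.519; half-tol=0.040, Σhalf²=0.208170
  -C: nom -18.610 → Σnom=59.580; wc +0.044/-0.044 → slack +0.514/-0.563; half-tol=0.044, Σhalf²=0.210106
  +D: nom +4.450 → Σnom=64.030; wc +0.443/-0.443 → slack +0.957/-1.006; half-tol=0.443, Σhalf²=0.406355
  -E: nom -1.300 → Σnom=62.730; wc +0.110/-0.110 → slack +1.067/-1.116; half-tol=0.110, Σhalf²=0.418455
Nominal = 62.730. Worst-case = [62.730 - 1.116, 62.730 + 1.067] = [61.614, 63.797]. RSS = √0.418455 = 0.647.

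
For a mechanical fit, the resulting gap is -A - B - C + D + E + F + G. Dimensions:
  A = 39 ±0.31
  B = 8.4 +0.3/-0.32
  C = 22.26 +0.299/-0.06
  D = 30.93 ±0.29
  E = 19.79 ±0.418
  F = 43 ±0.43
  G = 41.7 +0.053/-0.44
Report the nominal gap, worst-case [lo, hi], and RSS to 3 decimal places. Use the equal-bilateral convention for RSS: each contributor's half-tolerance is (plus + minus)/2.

Stack each dimension's contribution:
  -A: nom -39.000 → Σnom=-39.000; wc +0.310/-0.310 → slack +0.310/-0.310; half-tol=0.310, Σhalf²=0.096100
  -B: nom -8.400 → Σnom=-47.400; wc +0.320/-0.300 → slack +0.630/-0.610; half-tol=0.310, Σhalf²=0.192200
  -C: nom -22.260 → Σnom=-69.660; wc +0.060/-0.299 → slack +0.690/-0.909; half-tol=0.179, Σhalf²=0.224420
  +D: nom +30.930 → Σnom=-38.730; wc +0.290/-0.290 → slack +0.980/-1.199; half-tol=0.290, Σhalf²=0.308520
  +E: nom +19.790 → Σnom=-18.940; wc +0.418/-0.418 → slack +1.398/-1.617; half-tol=0.418, Σhalf²=0.483244
  +F: nom +43.000 → Σnom=24.060; wc +0.430/-0.430 → slack +1.828/-2.047; half-tol=0.430, Σhalf²=0.668144
  +G: nom +41.700 → Σnom=65.760; wc +0.053/-0.440 → slack +1.881/-2.487; half-tol=0.246, Σhalf²=0.728907
Nominal = 65.760. Worst-case = [65.760 - 2.487, 65.760 + 1.881] = [63.273, 67.641]. RSS = √0.728907 = 0.854.

nominal=65.760 wc=[63.273,67.641] rss=0.854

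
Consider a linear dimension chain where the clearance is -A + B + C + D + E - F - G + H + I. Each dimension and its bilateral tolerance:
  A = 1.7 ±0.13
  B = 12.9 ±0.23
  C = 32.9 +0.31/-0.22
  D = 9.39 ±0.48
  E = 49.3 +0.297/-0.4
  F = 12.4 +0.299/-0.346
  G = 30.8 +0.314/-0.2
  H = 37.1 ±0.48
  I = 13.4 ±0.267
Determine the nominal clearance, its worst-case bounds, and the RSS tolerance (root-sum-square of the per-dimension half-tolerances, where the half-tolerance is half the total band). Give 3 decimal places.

Stack each dimension's contribution:
  -A: nom -1.700 → Σnom=-1.700; wc +0.130/-0.130 → slack +0.130/-0.130; half-tol=0.130, Σhalf²=0.016900
  +B: nom +12.900 → Σnom=11.200; wc +0.230/-0.230 → slack +0.360/-0.360; half-tol=0.230, Σhalf²=0.069800
  +C: nom +32.900 → Σnom=44.100; wc +0.310/-0.220 → slack +0.670/-0.580; half-tol=0.265, Σhalf²=0.140025
  +D: nom +9.390 → Σnom=53.490; wc +0.480/-0.480 → slack +1.150/-1.060; half-tol=0.480, Σhalf²=0.370425
  +E: nom +49.300 → Σnom=102.790; wc +0.297/-0.400 → slack +1.447/-1.460; half-tol=0.349, Σhalf²=0.491877
  -F: nom -12.400 → Σnom=90.390; wc +0.346/-0.299 → slack +1.793/-1.759; half-tol=0.323, Σhalf²=0.595884
  -G: nom -30.800 → Σnom=59.590; wc +0.200/-0.314 → slack +1.993/-2.073; half-tol=0.257, Σhalf²=0.661933
  +H: nom +37.100 → Σnom=96.690; wc +0.480/-0.480 → slack +2.473/-2.553; half-tol=0.480, Σhalf²=0.892332
  +I: nom +13.400 → Σnom=110.090; wc +0.267/-0.267 → slack +2.740/-2.820; half-tol=0.267, Σhalf²=0.963622
Nominal = 110.090. Worst-case = [110.090 - 2.820, 110.090 + 2.740] = [107.270, 112.830]. RSS = √0.963622 = 0.982.

nominal=110.090 wc=[107.270,112.830] rss=0.982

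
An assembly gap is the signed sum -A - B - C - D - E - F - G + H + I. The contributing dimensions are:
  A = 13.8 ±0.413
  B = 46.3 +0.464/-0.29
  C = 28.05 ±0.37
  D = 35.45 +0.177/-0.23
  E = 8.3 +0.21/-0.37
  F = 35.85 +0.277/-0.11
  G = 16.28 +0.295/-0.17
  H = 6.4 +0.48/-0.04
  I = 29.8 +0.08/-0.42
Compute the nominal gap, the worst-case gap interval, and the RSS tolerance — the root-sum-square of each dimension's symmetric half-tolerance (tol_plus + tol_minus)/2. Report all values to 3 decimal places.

Stack each dimension's contribution:
  -A: nom -13.800 → Σnom=-13.800; wc +0.413/-0.413 → slack +0.413/-0.413; half-tol=0.413, Σhalf²=0.170569
  -B: nom -46.300 → Σnom=-60.100; wc +0.290/-0.464 → slack +0.703/-0.877; half-tol=0.377, Σhalf²=0.312698
  -C: nom -28.050 → Σnom=-88.150; wc +0.370/-0.370 → slack +1.073/-1.247; half-tol=0.370, Σhalf²=0.449598
  -D: nom -35.450 → Σnom=-123.600; wc +0.230/-0.177 → slack +1.303/-1.424; half-tol=0.204, Σhalf²=0.491010
  -E: nom -8.300 → Σnom=-131.900; wc +0.370/-0.210 → slack +1.673/-1.634; half-tol=0.290, Σhalf²=0.575110
  -F: nom -35.850 → Σnom=-167.750; wc +0.110/-0.277 → slack +1.783/-1.911; half-tol=0.194, Σhalf²=0.612552
  -G: nom -16.280 → Σnom=-184.030; wc +0.170/-0.295 → slack +1.953/-2.206; half-tol=0.232, Σhalf²=0.666609
  +H: nom +6.400 → Σnom=-177.630; wc +0.480/-0.040 → slack +2.433/-2.246; half-tol=0.260, Σhalf²=0.734209
  +I: nom +29.800 → Σnom=-147.830; wc +0.080/-0.420 → slack +2.513/-2.666; half-tol=0.250, Σhalf²=0.796709
Nominal = -147.830. Worst-case = [-147.830 - 2.666, -147.830 + 2.513] = [-150.496, -145.317]. RSS = √0.796709 = 0.893.

nominal=-147.830 wc=[-150.496,-145.317] rss=0.893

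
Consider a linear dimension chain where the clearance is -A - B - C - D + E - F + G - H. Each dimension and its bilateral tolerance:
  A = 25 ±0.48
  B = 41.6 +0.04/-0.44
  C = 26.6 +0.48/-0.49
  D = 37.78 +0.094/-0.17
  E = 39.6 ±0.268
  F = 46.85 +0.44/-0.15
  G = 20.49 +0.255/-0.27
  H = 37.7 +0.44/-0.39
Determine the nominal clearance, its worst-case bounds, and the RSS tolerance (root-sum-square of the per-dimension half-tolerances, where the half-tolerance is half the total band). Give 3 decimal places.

Stack each dimension's contribution:
  -A: nom -25.000 → Σnom=-25.000; wc +0.480/-0.480 → slack +0.480/-0.480; half-tol=0.480, Σhalf²=0.230400
  -B: nom -41.600 → Σnom=-66.600; wc +0.440/-0.040 → slack +0.920/-0.520; half-tol=0.240, Σhalf²=0.288000
  -C: nom -26.600 → Σnom=-93.200; wc +0.490/-0.480 → slack +1.410/-1.000; half-tol=0.485, Σhalf²=0.523225
  -D: nom -37.780 → Σnom=-130.980; wc +0.170/-0.094 → slack +1.580/-1.094; half-tol=0.132, Σhalf²=0.540649
  +E: nom +39.600 → Σnom=-91.380; wc +0.268/-0.268 → slack +1.848/-1.362; half-tol=0.268, Σhalf²=0.612473
  -F: nom -46.850 → Σnom=-138.230; wc +0.150/-0.440 → slack +1.998/-1.802; half-tol=0.295, Σhalf²=0.699498
  +G: nom +20.490 → Σnom=-117.740; wc +0.255/-0.270 → slack +2.253/-2.072; half-tol=0.263, Σhalf²=0.768404
  -H: nom -37.700 → Σnom=-155.440; wc +0.390/-0.440 → slack +2.643/-2.512; half-tol=0.415, Σhalf²=0.940629
Nominal = -155.440. Worst-case = [-155.440 - 2.512, -155.440 + 2.643] = [-157.952, -152.797]. RSS = √0.940629 = 0.970.

nominal=-155.440 wc=[-157.952,-152.797] rss=0.970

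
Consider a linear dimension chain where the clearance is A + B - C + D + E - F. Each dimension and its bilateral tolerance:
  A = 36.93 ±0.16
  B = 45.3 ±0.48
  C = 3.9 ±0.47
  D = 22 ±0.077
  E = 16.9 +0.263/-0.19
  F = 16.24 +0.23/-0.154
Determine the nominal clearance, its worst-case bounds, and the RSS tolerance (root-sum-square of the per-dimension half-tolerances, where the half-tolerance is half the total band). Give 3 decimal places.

nominal=100.990 wc=[99.383,102.594] rss=0.756

Stack each dimension's contribution:
  +A: nom +36.930 → Σnom=36.930; wc +0.160/-0.160 → slack +0.160/-0.160; half-tol=0.160, Σhalf²=0.025600
  +B: nom +45.300 → Σnom=82.230; wc +0.480/-0.480 → slack +0.640/-0.640; half-tol=0.480, Σhalf²=0.256000
  -C: nom -3.900 → Σnom=78.330; wc +0.470/-0.470 → slack +1.110/-1.110; half-tol=0.470, Σhalf²=0.476900
  +D: nom +22.000 → Σnom=100.330; wc +0.077/-0.077 → slack +1.187/-1.187; half-tol=0.077, Σhalf²=0.482829
  +E: nom +16.900 → Σnom=117.230; wc +0.263/-0.190 → slack +1.450/-1.377; half-tol=0.227, Σhalf²=0.534131
  -F: nom -16.240 → Σnom=100.990; wc +0.154/-0.230 → slack +1.604/-1.607; half-tol=0.192, Σhalf²=0.570995
Nominal = 100.990. Worst-case = [100.990 - 1.607, 100.990 + 1.604] = [99.383, 102.594]. RSS = √0.570995 = 0.756.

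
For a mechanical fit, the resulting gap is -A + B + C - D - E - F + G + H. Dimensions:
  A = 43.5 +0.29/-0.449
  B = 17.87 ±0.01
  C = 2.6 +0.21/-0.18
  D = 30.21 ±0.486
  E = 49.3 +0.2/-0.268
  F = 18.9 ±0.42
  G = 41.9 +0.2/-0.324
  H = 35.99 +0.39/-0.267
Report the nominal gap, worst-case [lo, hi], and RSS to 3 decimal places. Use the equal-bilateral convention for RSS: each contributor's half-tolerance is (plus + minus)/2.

Stack each dimension's contribution:
  -A: nom -43.500 → Σnom=-43.500; wc +0.449/-0.290 → slack +0.449/-0.290; half-tol=0.369, Σhalf²=0.136530
  +B: nom +17.870 → Σnom=-25.630; wc +0.010/-0.010 → slack +0.459/-0.300; half-tol=0.010, Σhalf²=0.136630
  +C: nom +2.600 → Σnom=-23.030; wc +0.210/-0.180 → slack +0.669/-0.480; half-tol=0.195, Σhalf²=0.174655
  -D: nom -30.210 → Σnom=-53.240; wc +0.486/-0.486 → slack +1.155/-0.966; half-tol=0.486, Σhalf²=0.410851
  -E: nom -49.300 → Σnom=-102.540; wc +0.268/-0.200 → slack +1.423/-1.166; half-tol=0.234, Σhalf²=0.465607
  -F: nom -18.900 → Σnom=-121.440; wc +0.420/-0.420 → slack +1.843/-1.586; half-tol=0.420, Σhalf²=0.642007
  +G: nom +41.900 → Σnom=-79.540; wc +0.200/-0.324 → slack +2.043/-1.910; half-tol=0.262, Σhalf²=0.710651
  +H: nom +35.990 → Σnom=-43.550; wc +0.390/-0.267 → slack +2.433/-2.177; half-tol=0.329, Σhalf²=0.818564
Nominal = -43.550. Worst-case = [-43.550 - 2.177, -43.550 + 2.433] = [-45.727, -41.117]. RSS = √0.818564 = 0.905.

nominal=-43.550 wc=[-45.727,-41.117] rss=0.905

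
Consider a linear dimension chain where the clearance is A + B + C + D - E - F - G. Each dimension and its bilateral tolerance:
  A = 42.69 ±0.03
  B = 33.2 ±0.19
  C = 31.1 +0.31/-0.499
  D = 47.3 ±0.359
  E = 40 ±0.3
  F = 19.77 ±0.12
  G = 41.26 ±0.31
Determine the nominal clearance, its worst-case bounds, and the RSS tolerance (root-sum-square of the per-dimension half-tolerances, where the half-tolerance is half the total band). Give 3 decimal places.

Stack each dimension's contribution:
  +A: nom +42.690 → Σnom=42.690; wc +0.030/-0.030 → slack +0.030/-0.030; half-tol=0.030, Σhalf²=0.000900
  +B: nom +33.200 → Σnom=75.890; wc +0.190/-0.190 → slack +0.220/-0.220; half-tol=0.190, Σhalf²=0.037000
  +C: nom +31.100 → Σnom=106.990; wc +0.310/-0.499 → slack +0.530/-0.719; half-tol=0.404, Σhalf²=0.200620
  +D: nom +47.300 → Σnom=154.290; wc +0.359/-0.359 → slack +0.889/-1.078; half-tol=0.359, Σhalf²=0.329501
  -E: nom -40.000 → Σnom=114.290; wc +0.300/-0.300 → slack +1.189/-1.378; half-tol=0.300, Σhalf²=0.419501
  -F: nom -19.770 → Σnom=94.520; wc +0.120/-0.120 → slack +1.309/-1.498; half-tol=0.120, Σhalf²=0.433901
  -G: nom -41.260 → Σnom=53.260; wc +0.310/-0.310 → slack +1.619/-1.808; half-tol=0.310, Σhalf²=0.530001
Nominal = 53.260. Worst-case = [53.260 - 1.808, 53.260 + 1.619] = [51.452, 54.879]. RSS = √0.530001 = 0.728.

nominal=53.260 wc=[51.452,54.879] rss=0.728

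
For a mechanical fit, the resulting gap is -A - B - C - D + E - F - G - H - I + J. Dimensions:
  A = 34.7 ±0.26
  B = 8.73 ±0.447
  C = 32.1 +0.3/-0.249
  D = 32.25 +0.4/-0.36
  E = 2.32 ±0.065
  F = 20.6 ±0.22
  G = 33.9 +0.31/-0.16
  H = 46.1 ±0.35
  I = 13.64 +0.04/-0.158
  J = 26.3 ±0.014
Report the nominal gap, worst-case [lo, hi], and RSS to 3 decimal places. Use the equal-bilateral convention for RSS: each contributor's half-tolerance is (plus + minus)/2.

nominal=-193.400 wc=[-195.806,-191.117] rss=0.853

Stack each dimension's contribution:
  -A: nom -34.700 → Σnom=-34.700; wc +0.260/-0.260 → slack +0.260/-0.260; half-tol=0.260, Σhalf²=0.067600
  -B: nom -8.730 → Σnom=-43.430; wc +0.447/-0.447 → slack +0.707/-0.707; half-tol=0.447, Σhalf²=0.267409
  -C: nom -32.100 → Σnom=-75.530; wc +0.249/-0.300 → slack +0.956/-1.007; half-tol=0.274, Σhalf²=0.342759
  -D: nom -32.250 → Σnom=-107.780; wc +0.360/-0.400 → slack +1.316/-1.407; half-tol=0.380, Σhalf²=0.487159
  +E: nom +2.320 → Σnom=-105.460; wc +0.065/-0.065 → slack +1.381/-1.472; half-tol=0.065, Σhalf²=0.491384
  -F: nom -20.600 → Σnom=-126.060; wc +0.220/-0.220 → slack +1.601/-1.692; half-tol=0.220, Σhalf²=0.539784
  -G: nom -33.900 → Σnom=-159.960; wc +0.160/-0.310 → slack +1.761/-2.002; half-tol=0.235, Σhalf²=0.595009
  -H: nom -46.100 → Σnom=-206.060; wc +0.350/-0.350 → slack +2.111/-2.352; half-tol=0.350, Σhalf²=0.717509
  -I: nom -13.640 → Σnom=-219.700; wc +0.158/-0.040 → slack +2.269/-2.392; half-tol=0.099, Σhalf²=0.727310
  +J: nom +26.300 → Σnom=-193.400; wc +0.014/-0.014 → slack +2.283/-2.406; half-tol=0.014, Σhalf²=0.727506
Nominal = -193.400. Worst-case = [-193.400 - 2.406, -193.400 + 2.283] = [-195.806, -191.117]. RSS = √0.727506 = 0.853.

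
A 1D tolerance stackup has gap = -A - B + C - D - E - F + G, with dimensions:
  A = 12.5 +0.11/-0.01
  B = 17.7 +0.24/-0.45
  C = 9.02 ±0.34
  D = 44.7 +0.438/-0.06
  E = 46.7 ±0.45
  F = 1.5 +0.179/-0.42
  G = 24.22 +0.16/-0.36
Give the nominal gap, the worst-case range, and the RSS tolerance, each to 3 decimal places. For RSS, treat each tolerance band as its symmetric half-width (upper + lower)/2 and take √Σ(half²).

Stack each dimension's contribution:
  -A: nom -12.500 → Σnom=-12.500; wc +0.010/-0.110 → slack +0.010/-0.110; half-tol=0.060, Σhalf²=0.003600
  -B: nom -17.700 → Σnom=-30.200; wc +0.450/-0.240 → slack +0.460/-0.350; half-tol=0.345, Σhalf²=0.122625
  +C: nom +9.020 → Σnom=-21.180; wc +0.340/-0.340 → slack +0.800/-0.690; half-tol=0.340, Σhalf²=0.238225
  -D: nom -44.700 → Σnom=-65.880; wc +0.060/-0.438 → slack +0.860/-1.128; half-tol=0.249, Σhalf²=0.300226
  -E: nom -46.700 → Σnom=-112.580; wc +0.450/-0.450 → slack +1.310/-1.578; half-tol=0.450, Σhalf²=0.502726
  -F: nom -1.500 → Σnom=-114.080; wc +0.420/-0.179 → slack +1.730/-1.757; half-tol=0.299, Σhalf²=0.592426
  +G: nom +24.220 → Σnom=-89.860; wc +0.160/-0.360 → slack +1.890/-2.117; half-tol=0.260, Σhalf²=0.660026
Nominal = -89.860. Worst-case = [-89.860 - 2.117, -89.860 + 1.890] = [-91.977, -87.970]. RSS = √0.660026 = 0.812.

nominal=-89.860 wc=[-91.977,-87.970] rss=0.812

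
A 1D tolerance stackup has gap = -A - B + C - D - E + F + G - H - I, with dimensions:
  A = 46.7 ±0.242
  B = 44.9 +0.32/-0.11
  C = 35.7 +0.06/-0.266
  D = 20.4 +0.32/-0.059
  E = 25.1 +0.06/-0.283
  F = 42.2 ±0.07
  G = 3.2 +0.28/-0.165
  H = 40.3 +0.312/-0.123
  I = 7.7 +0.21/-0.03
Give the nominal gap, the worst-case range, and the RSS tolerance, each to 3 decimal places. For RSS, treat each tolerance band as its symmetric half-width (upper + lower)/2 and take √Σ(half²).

nominal=-104.000 wc=[-105.965,-102.743] rss=0.559

Stack each dimension's contribution:
  -A: nom -46.700 → Σnom=-46.700; wc +0.242/-0.242 → slack +0.242/-0.242; half-tol=0.242, Σhalf²=0.058564
  -B: nom -44.900 → Σnom=-91.600; wc +0.110/-0.320 → slack +0.352/-0.562; half-tol=0.215, Σhalf²=0.104789
  +C: nom +35.700 → Σnom=-55.900; wc +0.060/-0.266 → slack +0.412/-0.828; half-tol=0.163, Σhalf²=0.131358
  -D: nom -20.400 → Σnom=-76.300; wc +0.059/-0.320 → slack +0.471/-1.148; half-tol=0.190, Σhalf²=0.167268
  -E: nom -25.100 → Σnom=-101.400; wc +0.283/-0.060 → slack +0.754/-1.208; half-tol=0.171, Σhalf²=0.196681
  +F: nom +42.200 → Σnom=-59.200; wc +0.070/-0.070 → slack +0.824/-1.278; half-tol=0.070, Σhalf²=0.201580
  +G: nom +3.200 → Σnom=-56.000; wc +0.280/-0.165 → slack +1.104/-1.443; half-tol=0.223, Σhalf²=0.251087
  -H: nom -40.300 → Σnom=-96.300; wc +0.123/-0.312 → slack +1.227/-1.755; half-tol=0.217, Σhalf²=0.298393
  -I: nom -7.700 → Σnom=-104.000; wc +0.030/-0.210 → slack +1.257/-1.965; half-tol=0.120, Σhalf²=0.312793
Nominal = -104.000. Worst-case = [-104.000 - 1.965, -104.000 + 1.257] = [-105.965, -102.743]. RSS = √0.312793 = 0.559.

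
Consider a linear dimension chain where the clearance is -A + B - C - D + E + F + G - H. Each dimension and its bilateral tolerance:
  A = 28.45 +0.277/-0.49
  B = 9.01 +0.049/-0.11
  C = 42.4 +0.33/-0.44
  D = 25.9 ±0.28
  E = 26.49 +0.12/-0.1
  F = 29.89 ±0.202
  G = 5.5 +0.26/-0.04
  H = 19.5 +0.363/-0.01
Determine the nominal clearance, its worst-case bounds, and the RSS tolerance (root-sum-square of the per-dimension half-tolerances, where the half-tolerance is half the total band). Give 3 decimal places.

Stack each dimension's contribution:
  -A: nom -28.450 → Σnom=-28.450; wc +0.490/-0.277 → slack +0.490/-0.277; half-tol=0.384, Σhalf²=0.147072
  +B: nom +9.010 → Σnom=-19.440; wc +0.049/-0.110 → slack +0.539/-0.387; half-tol=0.080, Σhalf²=0.153393
  -C: nom -42.400 → Σnom=-61.840; wc +0.440/-0.330 → slack +0.979/-0.717; half-tol=0.385, Σhalf²=0.301617
  -D: nom -25.900 → Σnom=-87.740; wc +0.280/-0.280 → slack +1.259/-0.997; half-tol=0.280, Σhalf²=0.380018
  +E: nom +26.490 → Σnom=-61.250; wc +0.120/-0.100 → slack +1.379/-1.097; half-tol=0.110, Σhalf²=0.392118
  +F: nom +29.890 → Σnom=-31.360; wc +0.202/-0.202 → slack +1.581/-1.299; half-tol=0.202, Σhalf²=0.432922
  +G: nom +5.500 → Σnom=-25.860; wc +0.260/-0.040 → slack +1.841/-1.339; half-tol=0.150, Σhalf²=0.455422
  -H: nom -19.500 → Σnom=-45.360; wc +0.010/-0.363 → slack +1.851/-1.702; half-tol=0.186, Σhalf²=0.490204
Nominal = -45.360. Worst-case = [-45.360 - 1.702, -45.360 + 1.851] = [-47.062, -43.509]. RSS = √0.490204 = 0.700.

nominal=-45.360 wc=[-47.062,-43.509] rss=0.700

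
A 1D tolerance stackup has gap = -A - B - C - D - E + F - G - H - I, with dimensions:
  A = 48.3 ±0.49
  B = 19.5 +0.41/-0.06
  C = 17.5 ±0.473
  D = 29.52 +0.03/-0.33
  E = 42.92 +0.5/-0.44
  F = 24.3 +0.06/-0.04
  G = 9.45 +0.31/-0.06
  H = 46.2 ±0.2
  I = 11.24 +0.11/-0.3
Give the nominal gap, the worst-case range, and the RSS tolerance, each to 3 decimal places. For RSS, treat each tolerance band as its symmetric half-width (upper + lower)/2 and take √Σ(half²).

Stack each dimension's contribution:
  -A: nom -48.300 → Σnom=-48.300; wc +0.490/-0.490 → slack +0.490/-0.490; half-tol=0.490, Σhalf²=0.240100
  -B: nom -19.500 → Σnom=-67.800; wc +0.060/-0.410 → slack +0.550/-0.900; half-tol=0.235, Σhalf²=0.295325
  -C: nom -17.500 → Σnom=-85.300; wc +0.473/-0.473 → slack +1.023/-1.373; half-tol=0.473, Σhalf²=0.519054
  -D: nom -29.520 → Σnom=-114.820; wc +0.330/-0.030 → slack +1.353/-1.403; half-tol=0.180, Σhalf²=0.551454
  -E: nom -42.920 → Σnom=-157.740; wc +0.440/-0.500 → slack +1.793/-1.903; half-tol=0.470, Σhalf²=0.772354
  +F: nom +24.300 → Σnom=-133.440; wc +0.060/-0.040 → slack +1.853/-1.943; half-tol=0.050, Σhalf²=0.774854
  -G: nom -9.450 → Σnom=-142.890; wc +0.060/-0.310 → slack +1.913/-2.253; half-tol=0.185, Σhalf²=0.809079
  -H: nom -46.200 → Σnom=-189.090; wc +0.200/-0.200 → slack +2.113/-2.453; half-tol=0.200, Σhalf²=0.849079
  -I: nom -11.240 → Σnom=-200.330; wc +0.300/-0.110 → slack +2.413/-2.563; half-tol=0.205, Σhalf²=0.891104
Nominal = -200.330. Worst-case = [-200.330 - 2.563, -200.330 + 2.413] = [-202.893, -197.917]. RSS = √0.891104 = 0.944.

nominal=-200.330 wc=[-202.893,-197.917] rss=0.944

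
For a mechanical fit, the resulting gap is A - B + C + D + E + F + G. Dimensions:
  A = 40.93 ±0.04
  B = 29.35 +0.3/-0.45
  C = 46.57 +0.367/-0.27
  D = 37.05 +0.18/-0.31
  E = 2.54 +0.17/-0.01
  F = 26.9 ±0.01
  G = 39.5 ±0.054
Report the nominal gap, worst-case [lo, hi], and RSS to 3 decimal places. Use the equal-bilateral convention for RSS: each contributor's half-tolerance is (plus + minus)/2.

Stack each dimension's contribution:
  +A: nom +40.930 → Σnom=40.930; wc +0.040/-0.040 → slack +0.040/-0.040; half-tol=0.040, Σhalf²=0.001600
  -B: nom -29.350 → Σnom=11.580; wc +0.450/-0.300 → slack +0.490/-0.340; half-tol=0.375, Σhalf²=0.142225
  +C: nom +46.570 → Σnom=58.150; wc +0.367/-0.270 → slack +0.857/-0.610; half-tol=0.319, Σhalf²=0.243667
  +D: nom +37.050 → Σnom=95.200; wc +0.180/-0.310 → slack +1.037/-0.920; half-tol=0.245, Σhalf²=0.303692
  +E: nom +2.540 → Σnom=97.740; wc +0.170/-0.010 → slack +1.207/-0.930; half-tol=0.090, Σhalf²=0.311792
  +F: nom +26.900 → Σnom=124.640; wc +0.010/-0.010 → slack +1.217/-0.940; half-tol=0.010, Σhalf²=0.311892
  +G: nom +39.500 → Σnom=164.140; wc +0.054/-0.054 → slack +1.271/-0.994; half-tol=0.054, Σhalf²=0.314808
Nominal = 164.140. Worst-case = [164.140 - 0.994, 164.140 + 1.271] = [163.146, 165.411]. RSS = √0.314808 = 0.561.

nominal=164.140 wc=[163.146,165.411] rss=0.561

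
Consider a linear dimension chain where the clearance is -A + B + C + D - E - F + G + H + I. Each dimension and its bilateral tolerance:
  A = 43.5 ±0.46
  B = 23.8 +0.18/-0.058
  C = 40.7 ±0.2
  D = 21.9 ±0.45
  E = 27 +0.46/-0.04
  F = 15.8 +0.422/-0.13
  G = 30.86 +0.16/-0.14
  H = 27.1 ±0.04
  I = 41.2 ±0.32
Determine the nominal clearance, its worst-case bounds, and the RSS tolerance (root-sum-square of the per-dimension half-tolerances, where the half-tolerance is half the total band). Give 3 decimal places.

nominal=99.260 wc=[96.710,101.240] rss=0.856

Stack each dimension's contribution:
  -A: nom -43.500 → Σnom=-43.500; wc +0.460/-0.460 → slack +0.460/-0.460; half-tol=0.460, Σhalf²=0.211600
  +B: nom +23.800 → Σnom=-19.700; wc +0.180/-0.058 → slack +0.640/-0.518; half-tol=0.119, Σhalf²=0.225761
  +C: nom +40.700 → Σnom=21.000; wc +0.200/-0.200 → slack +0.840/-0.718; half-tol=0.200, Σhalf²=0.265761
  +D: nom +21.900 → Σnom=42.900; wc +0.450/-0.450 → slack +1.290/-1.168; half-tol=0.450, Σhalf²=0.468261
  -E: nom -27.000 → Σnom=15.900; wc +0.040/-0.460 → slack +1.330/-1.628; half-tol=0.250, Σhalf²=0.530761
  -F: nom -15.800 → Σnom=0.100; wc +0.130/-0.422 → slack +1.460/-2.050; half-tol=0.276, Σhalf²=0.606937
  +G: nom +30.860 → Σnom=30.960; wc +0.160/-0.140 → slack +1.620/-2.190; half-tol=0.150, Σhalf²=0.629437
  +H: nom +27.100 → Σnom=58.060; wc +0.040/-0.040 → slack +1.660/-2.230; half-tol=0.040, Σhalf²=0.631037
  +I: nom +41.200 → Σnom=99.260; wc +0.320/-0.320 → slack +1.980/-2.550; half-tol=0.320, Σhalf²=0.733437
Nominal = 99.260. Worst-case = [99.260 - 2.550, 99.260 + 1.980] = [96.710, 101.240]. RSS = √0.733437 = 0.856.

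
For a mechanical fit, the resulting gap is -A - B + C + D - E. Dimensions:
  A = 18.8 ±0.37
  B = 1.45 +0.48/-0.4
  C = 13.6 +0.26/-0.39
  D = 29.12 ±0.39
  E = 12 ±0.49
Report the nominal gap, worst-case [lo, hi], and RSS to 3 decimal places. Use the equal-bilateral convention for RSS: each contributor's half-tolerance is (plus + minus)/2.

Stack each dimension's contribution:
  -A: nom -18.800 → Σnom=-18.800; wc +0.370/-0.370 → slack +0.370/-0.370; half-tol=0.370, Σhalf²=0.136900
  -B: nom -1.450 → Σnom=-20.250; wc +0.400/-0.480 → slack +0.770/-0.850; half-tol=0.440, Σhalf²=0.330500
  +C: nom +13.600 → Σnom=-6.650; wc +0.260/-0.390 → slack +1.030/-1.240; half-tol=0.325, Σhalf²=0.436125
  +D: nom +29.120 → Σnom=22.470; wc +0.390/-0.390 → slack +1.420/-1.630; half-tol=0.390, Σhalf²=0.588225
  -E: nom -12.000 → Σnom=10.470; wc +0.490/-0.490 → slack +1.910/-2.120; half-tol=0.490, Σhalf²=0.828325
Nominal = 10.470. Worst-case = [10.470 - 2.120, 10.470 + 1.910] = [8.350, 12.380]. RSS = √0.828325 = 0.910.

nominal=10.470 wc=[8.350,12.380] rss=0.910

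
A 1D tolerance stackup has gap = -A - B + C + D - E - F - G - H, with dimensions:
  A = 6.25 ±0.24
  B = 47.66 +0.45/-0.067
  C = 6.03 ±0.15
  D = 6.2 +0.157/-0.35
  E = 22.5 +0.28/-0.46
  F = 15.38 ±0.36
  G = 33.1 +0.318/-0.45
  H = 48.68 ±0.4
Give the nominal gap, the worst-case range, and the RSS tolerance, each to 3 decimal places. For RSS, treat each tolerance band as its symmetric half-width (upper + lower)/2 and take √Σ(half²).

nominal=-161.340 wc=[-163.888,-159.056] rss=0.886

Stack each dimension's contribution:
  -A: nom -6.250 → Σnom=-6.250; wc +0.240/-0.240 → slack +0.240/-0.240; half-tol=0.240, Σhalf²=0.057600
  -B: nom -47.660 → Σnom=-53.910; wc +0.067/-0.450 → slack +0.307/-0.690; half-tol=0.259, Σhalf²=0.124422
  +C: nom +6.030 → Σnom=-47.880; wc +0.150/-0.150 → slack +0.457/-0.840; half-tol=0.150, Σhalf²=0.146922
  +D: nom +6.200 → Σnom=-41.680; wc +0.157/-0.350 → slack +0.614/-1.190; half-tol=0.254, Σhalf²=0.211184
  -E: nom -22.500 → Σnom=-64.180; wc +0.460/-0.280 → slack +1.074/-1.470; half-tol=0.370, Σhalf²=0.348085
  -F: nom -15.380 → Σnom=-79.560; wc +0.360/-0.360 → slack +1.434/-1.830; half-tol=0.360, Σhalf²=0.477685
  -G: nom -33.100 → Σnom=-112.660; wc +0.450/-0.318 → slack +1.884/-2.148; half-tol=0.384, Σhalf²=0.625140
  -H: nom -48.680 → Σnom=-161.340; wc +0.400/-0.400 → slack +2.284/-2.548; half-tol=0.400, Σhalf²=0.785141
Nominal = -161.340. Worst-case = [-161.340 - 2.548, -161.340 + 2.284] = [-163.888, -159.056]. RSS = √0.785141 = 0.886.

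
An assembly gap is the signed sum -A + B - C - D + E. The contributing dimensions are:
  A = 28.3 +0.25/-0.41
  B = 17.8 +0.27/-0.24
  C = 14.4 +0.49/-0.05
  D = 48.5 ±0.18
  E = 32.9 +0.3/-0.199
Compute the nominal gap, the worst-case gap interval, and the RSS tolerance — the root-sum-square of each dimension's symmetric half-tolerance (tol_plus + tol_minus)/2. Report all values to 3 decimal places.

Stack each dimension's contribution:
  -A: nom -28.300 → Σnom=-28.300; wc +0.410/-0.250 → slack +0.410/-0.250; half-tol=0.330, Σhalf²=0.108900
  +B: nom +17.800 → Σnom=-10.500; wc +0.270/-0.240 → slack +0.680/-0.490; half-tol=0.255, Σhalf²=0.173925
  -C: nom -14.400 → Σnom=-24.900; wc +0.050/-0.490 → slack +0.730/-0.980; half-tol=0.270, Σhalf²=0.246825
  -D: nom -48.500 → Σnom=-73.400; wc +0.180/-0.180 → slack +0.910/-1.160; half-tol=0.180, Σhalf²=0.279225
  +E: nom +32.900 → Σnom=-40.500; wc +0.300/-0.199 → slack +1.210/-1.359; half-tol=0.249, Σhalf²=0.341475
Nominal = -40.500. Worst-case = [-40.500 - 1.359, -40.500 + 1.210] = [-41.859, -39.290]. RSS = √0.341475 = 0.584.

nominal=-40.500 wc=[-41.859,-39.290] rss=0.584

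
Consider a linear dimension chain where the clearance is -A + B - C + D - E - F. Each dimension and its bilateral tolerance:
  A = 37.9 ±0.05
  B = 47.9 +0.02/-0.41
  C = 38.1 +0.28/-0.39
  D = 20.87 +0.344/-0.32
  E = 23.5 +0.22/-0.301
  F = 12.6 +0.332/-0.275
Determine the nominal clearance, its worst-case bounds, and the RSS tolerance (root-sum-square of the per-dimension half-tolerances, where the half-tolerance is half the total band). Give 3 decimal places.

Stack each dimension's contribution:
  -A: nom -37.900 → Σnom=-37.900; wc +0.050/-0.050 → slack +0.050/-0.050; half-tol=0.050, Σhalf²=0.002500
  +B: nom +47.900 → Σnom=10.000; wc +0.020/-0.410 → slack +0.070/-0.460; half-tol=0.215, Σhalf²=0.048725
  -C: nom -38.100 → Σnom=-28.100; wc +0.390/-0.280 → slack +0.460/-0.740; half-tol=0.335, Σhalf²=0.160950
  +D: nom +20.870 → Σnom=-7.230; wc +0.344/-0.320 → slack +0.804/-1.060; half-tol=0.332, Σhalf²=0.271174
  -E: nom -23.500 → Σnom=-30.730; wc +0.301/-0.220 → slack +1.105/-1.280; half-tol=0.261, Σhalf²=0.339034
  -F: nom -12.600 → Σnom=-43.330; wc +0.275/-0.332 → slack +1.380/-1.612; half-tol=0.303, Σhalf²=0.431146
Nominal = -43.330. Worst-case = [-43.330 - 1.612, -43.330 + 1.380] = [-44.942, -41.950]. RSS = √0.431146 = 0.657.

nominal=-43.330 wc=[-44.942,-41.950] rss=0.657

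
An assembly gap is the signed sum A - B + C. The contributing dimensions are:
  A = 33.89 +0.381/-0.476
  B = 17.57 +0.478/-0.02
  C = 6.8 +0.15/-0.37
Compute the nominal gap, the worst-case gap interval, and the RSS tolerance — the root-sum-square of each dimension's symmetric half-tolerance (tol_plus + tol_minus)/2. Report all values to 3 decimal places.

Stack each dimension's contribution:
  +A: nom +33.890 → Σnom=33.890; wc +0.381/-0.476 → slack +0.381/-0.476; half-tol=0.428, Σhalf²=0.183612
  -B: nom -17.570 → Σnom=16.320; wc +0.020/-0.478 → slack +0.401/-0.954; half-tol=0.249, Σhalf²=0.245613
  +C: nom +6.800 → Σnom=23.120; wc +0.150/-0.370 → slack +0.551/-1.324; half-tol=0.260, Σhalf²=0.313213
Nominal = 23.120. Worst-case = [23.120 - 1.324, 23.120 + 0.551] = [21.796, 23.671]. RSS = √0.313213 = 0.560.

nominal=23.120 wc=[21.796,23.671] rss=0.560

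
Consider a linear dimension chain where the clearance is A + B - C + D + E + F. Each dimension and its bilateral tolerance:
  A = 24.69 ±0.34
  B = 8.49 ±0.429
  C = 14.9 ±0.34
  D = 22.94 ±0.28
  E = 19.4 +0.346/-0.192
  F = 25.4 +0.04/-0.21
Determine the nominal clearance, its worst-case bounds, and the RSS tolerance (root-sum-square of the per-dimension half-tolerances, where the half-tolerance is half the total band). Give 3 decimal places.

Stack each dimension's contribution:
  +A: nom +24.690 → Σnom=24.690; wc +0.340/-0.340 → slack +0.340/-0.340; half-tol=0.340, Σhalf²=0.115600
  +B: nom +8.490 → Σnom=33.180; wc +0.429/-0.429 → slack +0.769/-0.769; half-tol=0.429, Σhalf²=0.299641
  -C: nom -14.900 → Σnom=18.280; wc +0.340/-0.340 → slack +1.109/-1.109; half-tol=0.340, Σhalf²=0.415241
  +D: nom +22.940 → Σnom=41.220; wc +0.280/-0.280 → slack +1.389/-1.389; half-tol=0.280, Σhalf²=0.493641
  +E: nom +19.400 → Σnom=60.620; wc +0.346/-0.192 → slack +1.735/-1.581; half-tol=0.269, Σhalf²=0.566002
  +F: nom +25.400 → Σnom=86.020; wc +0.040/-0.210 → slack +1.775/-1.791; half-tol=0.125, Σhalf²=0.581627
Nominal = 86.020. Worst-case = [86.020 - 1.791, 86.020 + 1.775] = [84.229, 87.795]. RSS = √0.581627 = 0.763.

nominal=86.020 wc=[84.229,87.795] rss=0.763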